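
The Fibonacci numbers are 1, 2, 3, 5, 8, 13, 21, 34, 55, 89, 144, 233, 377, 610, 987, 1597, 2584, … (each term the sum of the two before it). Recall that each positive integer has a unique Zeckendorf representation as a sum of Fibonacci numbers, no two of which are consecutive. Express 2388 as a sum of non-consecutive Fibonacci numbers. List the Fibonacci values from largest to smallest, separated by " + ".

1597 + 610 + 144 + 34 + 3

Repeatedly subtract the largest Fibonacci number that fits:
largest Fibonacci ≤ 2388 is 1597; 2388 − 1597 = 791
largest Fibonacci ≤ 791 is 610; 791 − 610 = 181
largest Fibonacci ≤ 181 is 144; 181 − 144 = 37
largest Fibonacci ≤ 37 is 34; 37 − 34 = 3
largest Fibonacci ≤ 3 is 3; 3 − 3 = 0
So 2388 = 1597 + 610 + 144 + 34 + 3, with no two terms consecutive in the sequence.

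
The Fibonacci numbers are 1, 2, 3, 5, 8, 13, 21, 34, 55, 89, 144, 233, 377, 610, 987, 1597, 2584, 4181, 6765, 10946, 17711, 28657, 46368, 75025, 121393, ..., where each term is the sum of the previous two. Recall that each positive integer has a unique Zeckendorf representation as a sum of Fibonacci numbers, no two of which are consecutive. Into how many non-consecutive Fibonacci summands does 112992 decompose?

112992 − 75025 = 37967
37967 − 28657 = 9310
9310 − 6765 = 2545
2545 − 1597 = 948
948 − 610 = 338
338 − 233 = 105
105 − 89 = 16
16 − 13 = 3
3 − 3 = 0
112992 = 75025 + 28657 + 6765 + 1597 + 610 + 233 + 89 + 13 + 3, which has 9 terms.

9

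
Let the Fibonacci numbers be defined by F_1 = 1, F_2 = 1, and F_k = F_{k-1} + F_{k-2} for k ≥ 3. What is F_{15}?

Iterating the recurrence up to F_{7} = 13 and F_{6} = 8:
F_{8} = F_{7} + F_{6} = 13 + 8 = 21
F_{9} = F_{8} + F_{7} = 21 + 13 = 34
F_{10} = F_{9} + F_{8} = 34 + 21 = 55
F_{11} = F_{10} + F_{9} = 55 + 34 = 89
F_{12} = F_{11} + F_{10} = 89 + 55 = 144
F_{13} = F_{12} + F_{11} = 144 + 89 = 233
F_{14} = F_{13} + F_{12} = 233 + 144 = 377
F_{15} = F_{14} + F_{13} = 377 + 233 = 610

610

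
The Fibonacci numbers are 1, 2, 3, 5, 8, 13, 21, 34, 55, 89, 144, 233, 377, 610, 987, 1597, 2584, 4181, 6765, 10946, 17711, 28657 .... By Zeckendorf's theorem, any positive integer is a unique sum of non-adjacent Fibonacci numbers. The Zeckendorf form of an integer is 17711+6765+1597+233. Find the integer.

26306

17711+6765+1597+233 = 26306.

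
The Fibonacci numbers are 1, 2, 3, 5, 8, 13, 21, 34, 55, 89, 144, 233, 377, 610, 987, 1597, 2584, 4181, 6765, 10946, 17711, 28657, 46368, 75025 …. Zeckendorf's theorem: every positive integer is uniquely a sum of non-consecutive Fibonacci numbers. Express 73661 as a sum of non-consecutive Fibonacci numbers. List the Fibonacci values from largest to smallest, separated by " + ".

take 46368 (≤ 73661); 73661 − 46368 = 27293
take 17711 (≤ 27293); 27293 − 17711 = 9582
take 6765 (≤ 9582); 9582 − 6765 = 2817
take 2584 (≤ 2817); 2817 − 2584 = 233
take 233 (≤ 233); 233 − 233 = 0
So 73661 = 46368 + 17711 + 6765 + 2584 + 233, with no two terms consecutive in the sequence.

46368 + 17711 + 6765 + 2584 + 233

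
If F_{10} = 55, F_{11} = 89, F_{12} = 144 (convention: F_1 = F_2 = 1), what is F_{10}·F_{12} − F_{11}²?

55·144 − 89² = 7920 − 7921 = -1. (Cassini's identity: F_{k−1}F_{k+1} − F_k² = (−1)^k.)

-1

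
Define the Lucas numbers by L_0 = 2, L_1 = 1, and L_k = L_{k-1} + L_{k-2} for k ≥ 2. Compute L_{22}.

39603

Iterating the recurrence up to L_{15} = 1364 and L_{14} = 843:
L_{16} = L_{15} + L_{14} = 1364 + 843 = 2207
L_{17} = L_{16} + L_{15} = 2207 + 1364 = 3571
L_{18} = L_{17} + L_{16} = 3571 + 2207 = 5778
L_{19} = L_{18} + L_{17} = 5778 + 3571 = 9349
L_{20} = L_{19} + L_{18} = 9349 + 5778 = 15127
L_{21} = L_{20} + L_{19} = 15127 + 9349 = 24476
L_{22} = L_{21} + L_{20} = 24476 + 15127 = 39603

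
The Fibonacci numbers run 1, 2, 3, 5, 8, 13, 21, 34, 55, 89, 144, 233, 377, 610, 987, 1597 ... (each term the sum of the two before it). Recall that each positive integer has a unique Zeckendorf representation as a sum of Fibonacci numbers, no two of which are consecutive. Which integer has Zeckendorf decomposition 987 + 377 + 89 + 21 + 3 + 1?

1478

987 + 377 + 89 + 21 + 3 + 1 = 1478.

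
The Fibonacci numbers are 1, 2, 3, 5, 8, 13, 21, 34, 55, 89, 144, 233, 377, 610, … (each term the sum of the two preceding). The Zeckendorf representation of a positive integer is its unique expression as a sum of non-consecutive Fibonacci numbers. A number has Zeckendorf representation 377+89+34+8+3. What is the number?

511

377+89+34+8+3 = 511.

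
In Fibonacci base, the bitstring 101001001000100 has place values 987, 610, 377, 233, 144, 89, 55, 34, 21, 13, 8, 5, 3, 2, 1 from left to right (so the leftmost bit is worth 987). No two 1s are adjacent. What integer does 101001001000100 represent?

1477

Summing the place values of the 1 bits: 987 + 377 + 89 + 21 + 3 = 1477.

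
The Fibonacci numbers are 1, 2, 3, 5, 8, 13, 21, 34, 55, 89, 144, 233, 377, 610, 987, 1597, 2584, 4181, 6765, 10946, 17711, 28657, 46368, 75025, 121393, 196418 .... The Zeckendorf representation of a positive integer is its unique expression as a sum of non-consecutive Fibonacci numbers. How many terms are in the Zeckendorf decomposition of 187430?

8

Greedily peel off the largest Fibonacci term at each step:
187430 − 121393 = 66037
66037 − 46368 = 19669
19669 − 17711 = 1958
1958 − 1597 = 361
361 − 233 = 128
128 − 89 = 39
39 − 34 = 5
5 − 5 = 0
187430 = 121393 + 46368 + 17711 + 1597 + 233 + 89 + 34 + 5, which has 8 terms.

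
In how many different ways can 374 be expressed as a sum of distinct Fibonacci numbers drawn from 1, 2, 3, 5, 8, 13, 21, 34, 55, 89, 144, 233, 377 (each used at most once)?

Starting from the Zeckendorf form and repeatedly splitting a term F_k into F_{k−1} + F_{k−2} (when neither is already used) reaches every representation.
374 = 233+89+34+13+5 = 233+89+34+13+3+2 = 233+89+34+8+5+3+2 = 233+89+21+13+8+5+3+2 = 233+55+34+21+13+8+5+3+2 = … (1 more), for 6 in all.

6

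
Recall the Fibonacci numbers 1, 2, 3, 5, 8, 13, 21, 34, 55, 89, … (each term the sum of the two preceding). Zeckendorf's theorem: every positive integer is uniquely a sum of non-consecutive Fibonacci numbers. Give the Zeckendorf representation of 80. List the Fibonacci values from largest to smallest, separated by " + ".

55 + 21 + 3 + 1

subtract 55 from 80: 25 remains
subtract 21 from 25: 4 remains
subtract 3 from 4: 1 remains
subtract 1 from 1: 0 remains
So 80 = 55 + 21 + 3 + 1, with no two terms consecutive in the sequence.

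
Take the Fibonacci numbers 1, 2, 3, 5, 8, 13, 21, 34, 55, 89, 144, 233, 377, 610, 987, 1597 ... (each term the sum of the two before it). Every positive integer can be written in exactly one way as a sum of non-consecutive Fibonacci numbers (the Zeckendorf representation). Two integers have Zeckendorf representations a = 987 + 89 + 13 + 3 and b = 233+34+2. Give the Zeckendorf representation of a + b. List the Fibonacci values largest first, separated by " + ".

The two numbers are 1092 and 269, so their sum is 1361.
subtract 987 from 1361: 374 remains
subtract 233 from 374: 141 remains
subtract 89 from 141: 52 remains
subtract 34 from 52: 18 remains
subtract 13 from 18: 5 remains
subtract 5 from 5: 0 remains

987 + 233 + 89 + 34 + 13 + 5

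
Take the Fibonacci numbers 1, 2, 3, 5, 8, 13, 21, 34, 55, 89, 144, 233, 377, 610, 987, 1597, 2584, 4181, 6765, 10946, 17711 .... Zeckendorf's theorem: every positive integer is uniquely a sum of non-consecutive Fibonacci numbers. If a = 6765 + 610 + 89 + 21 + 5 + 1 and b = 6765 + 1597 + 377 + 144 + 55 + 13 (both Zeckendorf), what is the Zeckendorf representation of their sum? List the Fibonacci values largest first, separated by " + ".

10946 + 4181 + 987 + 233 + 89 + 5 + 1

The two numbers are 7491 and 8951, so their sum is 16442.
Repeatedly subtract the largest Fibonacci number that fits:
10946 ≤ 16442 < 17711, so take 10946; remainder 5496
4181 ≤ 5496 < 6765, so take 4181; remainder 1315
987 ≤ 1315 < 1597, so take 987; remainder 328
233 ≤ 328 < 377, so take 233; remainder 95
89 ≤ 95 < 144, so take 89; remainder 6
5 ≤ 6 < 8, so take 5; remainder 1
1 ≤ 1 < 2, so take 1; remainder 0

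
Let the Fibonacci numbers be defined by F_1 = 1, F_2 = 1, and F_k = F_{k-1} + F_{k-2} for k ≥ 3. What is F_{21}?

Iterating the recurrence up to F_{16} = 987 and F_{15} = 610:
F_{17} = F_{16} + F_{15} = 987 + 610 = 1597
F_{18} = F_{17} + F_{16} = 1597 + 987 = 2584
F_{19} = F_{18} + F_{17} = 2584 + 1597 = 4181
F_{20} = F_{19} + F_{18} = 4181 + 2584 = 6765
F_{21} = F_{20} + F_{19} = 6765 + 4181 = 10946

10946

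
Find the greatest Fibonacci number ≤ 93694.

75025 ≤ 93694 < 121393, so the largest Fibonacci number not exceeding 93694 is 75025.

75025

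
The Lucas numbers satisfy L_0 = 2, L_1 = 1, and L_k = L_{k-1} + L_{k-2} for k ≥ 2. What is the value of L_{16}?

2207

Iterating the recurrence up to L_{10} = 123 and L_{9} = 76:
L_{11} = L_{10} + L_{9} = 123 + 76 = 199
L_{12} = L_{11} + L_{10} = 199 + 123 = 322
L_{13} = L_{12} + L_{11} = 322 + 199 = 521
L_{14} = L_{13} + L_{12} = 521 + 322 = 843
L_{15} = L_{14} + L_{13} = 843 + 521 = 1364
L_{16} = L_{15} + L_{14} = 1364 + 843 = 2207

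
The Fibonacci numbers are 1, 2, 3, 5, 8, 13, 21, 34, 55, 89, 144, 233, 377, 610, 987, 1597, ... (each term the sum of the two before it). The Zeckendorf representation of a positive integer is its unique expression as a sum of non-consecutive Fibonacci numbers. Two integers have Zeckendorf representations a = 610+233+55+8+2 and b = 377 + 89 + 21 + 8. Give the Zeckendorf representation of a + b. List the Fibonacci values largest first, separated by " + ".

The two numbers are 908 and 495, so their sum is 1403.
Repeatedly subtract the largest Fibonacci number that fits:
1403 − 987 = 416
416 − 377 = 39
39 − 34 = 5
5 − 5 = 0

987 + 377 + 34 + 5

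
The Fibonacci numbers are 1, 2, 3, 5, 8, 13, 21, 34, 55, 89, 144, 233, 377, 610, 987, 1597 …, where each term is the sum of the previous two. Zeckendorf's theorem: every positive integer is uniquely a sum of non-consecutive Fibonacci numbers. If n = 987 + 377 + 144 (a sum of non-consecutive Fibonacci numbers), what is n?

1508

987 + 377 + 144 = 1508.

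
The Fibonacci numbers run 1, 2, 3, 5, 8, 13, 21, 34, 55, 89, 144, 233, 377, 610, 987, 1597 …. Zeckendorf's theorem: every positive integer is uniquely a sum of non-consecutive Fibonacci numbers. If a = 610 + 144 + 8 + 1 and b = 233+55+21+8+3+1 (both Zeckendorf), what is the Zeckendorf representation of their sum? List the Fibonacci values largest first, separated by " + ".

The two numbers are 763 and 321, so their sum is 1084.
Greedily peel off the largest Fibonacci term at each step:
987 ≤ 1084 < 1597, so take 987; remainder 97
89 ≤ 97 < 144, so take 89; remainder 8
8 ≤ 8 < 13, so take 8; remainder 0

987 + 89 + 8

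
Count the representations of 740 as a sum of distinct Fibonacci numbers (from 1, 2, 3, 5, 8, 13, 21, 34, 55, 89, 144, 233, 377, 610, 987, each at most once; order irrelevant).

7

740 = 610+89+34+5+2 = 610+89+21+13+5+2 = 377+233+89+34+5+2 = 610+55+34+21+13+5+2 = 377+233+89+21+13+5+2 = … (2 more), for 7 in all.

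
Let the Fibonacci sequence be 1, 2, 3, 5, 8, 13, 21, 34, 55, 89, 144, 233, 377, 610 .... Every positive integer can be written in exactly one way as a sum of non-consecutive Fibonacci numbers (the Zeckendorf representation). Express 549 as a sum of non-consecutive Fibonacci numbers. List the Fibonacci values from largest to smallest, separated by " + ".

377 + 144 + 21 + 5 + 2

Greedy algorithm:
take 377 (≤ 549); 549 − 377 = 172
take 144 (≤ 172); 172 − 144 = 28
take 21 (≤ 28); 28 − 21 = 7
take 5 (≤ 7); 7 − 5 = 2
take 2 (≤ 2); 2 − 2 = 0
So 549 = 377 + 144 + 21 + 5 + 2, with no two terms consecutive in the sequence.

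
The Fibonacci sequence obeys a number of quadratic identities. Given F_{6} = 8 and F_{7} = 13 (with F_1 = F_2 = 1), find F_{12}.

By the doubling identity F_{2k} = F_k(2F_{k+1} − F_k): F_{12} = 8·(2·13 − 8) = 8·18 = 144.

144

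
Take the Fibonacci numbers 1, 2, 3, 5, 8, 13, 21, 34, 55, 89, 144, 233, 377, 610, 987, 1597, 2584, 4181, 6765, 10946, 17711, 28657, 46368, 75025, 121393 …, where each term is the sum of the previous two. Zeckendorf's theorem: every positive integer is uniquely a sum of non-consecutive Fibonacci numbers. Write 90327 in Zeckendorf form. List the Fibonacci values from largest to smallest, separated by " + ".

take 75025 (≤ 90327); 90327 − 75025 = 15302
take 10946 (≤ 15302); 15302 − 10946 = 4356
take 4181 (≤ 4356); 4356 − 4181 = 175
take 144 (≤ 175); 175 − 144 = 31
take 21 (≤ 31); 31 − 21 = 10
take 8 (≤ 10); 10 − 8 = 2
take 2 (≤ 2); 2 − 2 = 0
So 90327 = 75025 + 10946 + 4181 + 144 + 21 + 8 + 2, with no two terms consecutive in the sequence.

75025 + 10946 + 4181 + 144 + 21 + 8 + 2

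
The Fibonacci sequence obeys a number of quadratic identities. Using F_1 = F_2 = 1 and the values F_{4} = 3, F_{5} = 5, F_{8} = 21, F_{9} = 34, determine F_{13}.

233

By the addition formula F_{m+n} = F_m F_{n+1} + F_{m−1} F_n with m=5, n=8: F_{13} = 5·34 + 3·21 = 170 + 63 = 233.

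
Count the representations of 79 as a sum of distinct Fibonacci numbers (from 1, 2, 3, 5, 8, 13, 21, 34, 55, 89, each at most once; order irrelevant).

Starting from the Zeckendorf form and repeatedly splitting a term F_k into F_{k−1} + F_{k−2} (when neither is already used) reaches every representation.
79 = 55+21+3 = 55+21+2+1 = 55+13+8+3 = 55+13+8+2+1 = 34+21+13+8+3 = … (3 more), for 8 in all.

8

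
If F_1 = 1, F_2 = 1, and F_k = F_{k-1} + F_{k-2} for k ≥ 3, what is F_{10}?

55

Iterating the recurrence up to F_{5} = 5 and F_{4} = 3:
F_{6} = F_{5} + F_{4} = 5 + 3 = 8
F_{7} = F_{6} + F_{5} = 8 + 5 = 13
F_{8} = F_{7} + F_{6} = 13 + 8 = 21
F_{9} = F_{8} + F_{7} = 21 + 13 = 34
F_{10} = F_{9} + F_{8} = 34 + 21 = 55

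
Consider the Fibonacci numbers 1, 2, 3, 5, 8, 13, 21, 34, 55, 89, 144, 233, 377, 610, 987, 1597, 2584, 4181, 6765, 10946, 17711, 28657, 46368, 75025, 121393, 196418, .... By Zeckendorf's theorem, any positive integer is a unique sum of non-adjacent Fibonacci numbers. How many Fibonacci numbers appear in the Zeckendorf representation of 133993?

5

take 121393 (≤ 133993); 133993 − 121393 = 12600
take 10946 (≤ 12600); 12600 − 10946 = 1654
take 1597 (≤ 1654); 1654 − 1597 = 57
take 55 (≤ 57); 57 − 55 = 2
take 2 (≤ 2); 2 − 2 = 0
133993 = 121393 + 10946 + 1597 + 55 + 2, which has 5 terms.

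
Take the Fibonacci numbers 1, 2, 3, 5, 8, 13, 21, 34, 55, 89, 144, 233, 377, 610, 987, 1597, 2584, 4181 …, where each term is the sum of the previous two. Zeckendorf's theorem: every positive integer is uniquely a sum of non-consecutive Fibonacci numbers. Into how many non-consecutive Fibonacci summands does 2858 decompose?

5

2858: greatest Fibonacci not exceeding it is 2584, leaving 274
274: greatest Fibonacci not exceeding it is 233, leaving 41
41: greatest Fibonacci not exceeding it is 34, leaving 7
7: greatest Fibonacci not exceeding it is 5, leaving 2
2: greatest Fibonacci not exceeding it is 2, leaving 0
2858 = 2584 + 233 + 34 + 5 + 2, which has 5 terms.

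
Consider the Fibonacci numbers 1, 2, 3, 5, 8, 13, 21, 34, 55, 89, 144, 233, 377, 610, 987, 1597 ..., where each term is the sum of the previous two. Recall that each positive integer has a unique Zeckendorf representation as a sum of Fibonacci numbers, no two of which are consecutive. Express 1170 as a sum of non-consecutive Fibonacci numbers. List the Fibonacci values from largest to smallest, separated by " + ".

987 + 144 + 34 + 5

Greedy algorithm:
largest Fibonacci ≤ 1170 is 987; 1170 − 987 = 183
largest Fibonacci ≤ 183 is 144; 183 − 144 = 39
largest Fibonacci ≤ 39 is 34; 39 − 34 = 5
largest Fibonacci ≤ 5 is 5; 5 − 5 = 0
So 1170 = 987 + 144 + 34 + 5, with no two terms consecutive in the sequence.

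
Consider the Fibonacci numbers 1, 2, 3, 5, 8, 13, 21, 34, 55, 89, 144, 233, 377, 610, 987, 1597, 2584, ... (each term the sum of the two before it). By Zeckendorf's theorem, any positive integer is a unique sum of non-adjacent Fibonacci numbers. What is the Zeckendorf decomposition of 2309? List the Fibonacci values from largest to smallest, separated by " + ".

1597 + 610 + 89 + 13

Repeatedly subtract the largest Fibonacci number that fits:
2309 − 1597 = 712
712 − 610 = 102
102 − 89 = 13
13 − 13 = 0
So 2309 = 1597 + 610 + 89 + 13, with no two terms consecutive in the sequence.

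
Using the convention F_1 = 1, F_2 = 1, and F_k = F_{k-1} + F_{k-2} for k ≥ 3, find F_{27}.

196418

Iterating the recurrence up to F_{23} = 28657 and F_{22} = 17711:
F_{24} = F_{23} + F_{22} = 28657 + 17711 = 46368
F_{25} = F_{24} + F_{23} = 46368 + 28657 = 75025
F_{26} = F_{25} + F_{24} = 75025 + 46368 = 121393
F_{27} = F_{26} + F_{25} = 121393 + 75025 = 196418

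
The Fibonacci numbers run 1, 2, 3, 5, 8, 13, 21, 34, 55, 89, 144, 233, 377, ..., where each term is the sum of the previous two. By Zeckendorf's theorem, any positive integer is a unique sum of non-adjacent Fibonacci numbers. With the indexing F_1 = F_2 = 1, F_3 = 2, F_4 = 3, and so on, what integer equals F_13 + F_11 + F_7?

335

F_13 + F_11 + F_7 = 233 + 89 + 13 = 335.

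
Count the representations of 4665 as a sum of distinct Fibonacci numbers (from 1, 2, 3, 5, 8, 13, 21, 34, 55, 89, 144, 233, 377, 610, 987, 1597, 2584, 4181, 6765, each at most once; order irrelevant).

4665 = 4181+377+89+13+5 = 4181+377+89+13+3+2 = 4181+377+55+34+13+5 = 4181+233+144+89+13+5 = 2584+1597+377+89+13+5 = … (37 more), for 42 in all.

42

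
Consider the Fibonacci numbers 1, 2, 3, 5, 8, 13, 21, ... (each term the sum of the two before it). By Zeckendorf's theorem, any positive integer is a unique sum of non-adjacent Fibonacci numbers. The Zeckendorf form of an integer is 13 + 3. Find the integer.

13 + 3 = 16.

16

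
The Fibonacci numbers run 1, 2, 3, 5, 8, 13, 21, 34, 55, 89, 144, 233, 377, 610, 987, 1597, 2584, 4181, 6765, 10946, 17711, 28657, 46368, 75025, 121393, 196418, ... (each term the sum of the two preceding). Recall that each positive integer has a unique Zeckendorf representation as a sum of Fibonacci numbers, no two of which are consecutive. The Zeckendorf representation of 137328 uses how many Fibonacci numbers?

9

Greedy algorithm:
137328: greatest Fibonacci not exceeding it is 121393, leaving 15935
15935: greatest Fibonacci not exceeding it is 10946, leaving 4989
4989: greatest Fibonacci not exceeding it is 4181, leaving 808
808: greatest Fibonacci not exceeding it is 610, leaving 198
198: greatest Fibonacci not exceeding it is 144, leaving 54
54: greatest Fibonacci not exceeding it is 34, leaving 20
20: greatest Fibonacci not exceeding it is 13, leaving 7
7: greatest Fibonacci not exceeding it is 5, leaving 2
2: greatest Fibonacci not exceeding it is 2, leaving 0
137328 = 121393 + 10946 + 4181 + 610 + 144 + 34 + 13 + 5 + 2, which has 9 terms.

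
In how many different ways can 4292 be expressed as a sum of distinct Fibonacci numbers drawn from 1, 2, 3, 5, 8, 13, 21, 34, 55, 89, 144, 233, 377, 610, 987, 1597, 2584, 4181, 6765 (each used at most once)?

27

Each representation comes from the Zeckendorf form by replacing some F_k with F_{k−1} + F_{k−2} where possible.
4292 = 4181+89+21+1 = 4181+89+13+8+1 = 4181+55+34+21+1 = 2584+1597+89+21+1 = 4181+89+13+5+3+1 = … (22 more), for 27 in all.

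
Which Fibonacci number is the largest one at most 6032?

4181 ≤ 6032 < 6765, so the largest Fibonacci number not exceeding 6032 is 4181.

4181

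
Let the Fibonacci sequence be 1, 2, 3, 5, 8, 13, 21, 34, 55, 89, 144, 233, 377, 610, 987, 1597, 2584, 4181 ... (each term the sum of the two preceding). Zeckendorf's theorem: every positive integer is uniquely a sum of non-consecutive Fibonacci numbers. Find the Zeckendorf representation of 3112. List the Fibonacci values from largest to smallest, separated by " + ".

Greedy algorithm:
subtract 2584 from 3112: 528 remains
subtract 377 from 528: 151 remains
subtract 144 from 151: 7 remains
subtract 5 from 7: 2 remains
subtract 2 from 2: 0 remains
So 3112 = 2584 + 377 + 144 + 5 + 2, with no two terms consecutive in the sequence.

2584 + 377 + 144 + 5 + 2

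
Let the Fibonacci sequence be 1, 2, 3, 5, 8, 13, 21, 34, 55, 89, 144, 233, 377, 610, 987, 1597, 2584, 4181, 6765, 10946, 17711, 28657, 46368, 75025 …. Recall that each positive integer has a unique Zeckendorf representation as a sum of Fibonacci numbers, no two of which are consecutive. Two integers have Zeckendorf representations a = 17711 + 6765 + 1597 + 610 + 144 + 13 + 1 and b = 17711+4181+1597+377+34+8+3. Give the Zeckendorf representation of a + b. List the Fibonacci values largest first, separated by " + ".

The two numbers are 26841 and 23911, so their sum is 50752.
50752: greatest Fibonacci not exceeding it is 46368, leaving 4384
4384: greatest Fibonacci not exceeding it is 4181, leaving 203
203: greatest Fibonacci not exceeding it is 144, leaving 59
59: greatest Fibonacci not exceeding it is 55, leaving 4
4: greatest Fibonacci not exceeding it is 3, leaving 1
1: greatest Fibonacci not exceeding it is 1, leaving 0

46368 + 4181 + 144 + 55 + 3 + 1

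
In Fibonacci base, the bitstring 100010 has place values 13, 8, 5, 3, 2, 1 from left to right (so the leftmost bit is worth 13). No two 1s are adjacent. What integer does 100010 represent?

Summing the place values of the 1 bits: 13 + 2 = 15.

15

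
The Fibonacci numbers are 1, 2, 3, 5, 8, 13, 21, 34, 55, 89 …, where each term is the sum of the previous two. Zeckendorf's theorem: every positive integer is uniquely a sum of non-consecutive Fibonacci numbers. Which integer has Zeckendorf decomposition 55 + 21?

76

55 + 21 = 76.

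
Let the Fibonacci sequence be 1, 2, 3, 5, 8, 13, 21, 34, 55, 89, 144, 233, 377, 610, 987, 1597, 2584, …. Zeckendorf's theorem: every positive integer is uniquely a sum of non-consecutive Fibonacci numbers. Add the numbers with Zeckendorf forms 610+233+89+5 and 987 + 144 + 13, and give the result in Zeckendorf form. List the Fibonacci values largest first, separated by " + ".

1597 + 377 + 89 + 13 + 5

The two numbers are 937 and 1144, so their sum is 2081.
2081 − 1597 = 484
484 − 377 = 107
107 − 89 = 18
18 − 13 = 5
5 − 5 = 0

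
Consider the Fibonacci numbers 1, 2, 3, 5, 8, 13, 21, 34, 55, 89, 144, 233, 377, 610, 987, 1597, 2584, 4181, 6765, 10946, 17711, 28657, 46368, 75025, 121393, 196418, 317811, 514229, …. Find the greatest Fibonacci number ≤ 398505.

317811

317811 ≤ 398505 < 514229, so the largest Fibonacci number not exceeding 398505 is 317811.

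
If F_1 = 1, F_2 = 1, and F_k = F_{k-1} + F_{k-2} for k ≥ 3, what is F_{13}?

233

Iterating the recurrence up to F_{9} = 34 and F_{8} = 21:
F_{10} = F_{9} + F_{8} = 34 + 21 = 55
F_{11} = F_{10} + F_{9} = 55 + 34 = 89
F_{12} = F_{11} + F_{10} = 89 + 55 = 144
F_{13} = F_{12} + F_{11} = 144 + 89 = 233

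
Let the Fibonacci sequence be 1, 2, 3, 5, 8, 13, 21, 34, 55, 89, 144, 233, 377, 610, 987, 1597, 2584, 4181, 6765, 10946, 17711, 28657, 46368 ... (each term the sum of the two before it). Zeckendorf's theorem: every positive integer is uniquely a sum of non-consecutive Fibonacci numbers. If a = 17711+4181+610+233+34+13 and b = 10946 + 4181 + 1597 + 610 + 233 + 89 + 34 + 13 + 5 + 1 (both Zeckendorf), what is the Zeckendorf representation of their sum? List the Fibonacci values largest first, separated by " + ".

The two numbers are 22782 and 17709, so their sum is 40491.
40491 − 28657 = 11834
11834 − 10946 = 888
888 − 610 = 278
278 − 233 = 45
45 − 34 = 11
11 − 8 = 3
3 − 3 = 0

28657 + 10946 + 610 + 233 + 34 + 8 + 3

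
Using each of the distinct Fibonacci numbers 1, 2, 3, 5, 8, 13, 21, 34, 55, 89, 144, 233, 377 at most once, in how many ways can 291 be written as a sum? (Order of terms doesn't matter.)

Each representation comes from the Zeckendorf form by replacing some F_k with F_{k−1} + F_{k−2} where possible.
291 = 233+55+3 = 233+55+2+1 = 233+34+21+3 = … (11 more), for 14 in all.

14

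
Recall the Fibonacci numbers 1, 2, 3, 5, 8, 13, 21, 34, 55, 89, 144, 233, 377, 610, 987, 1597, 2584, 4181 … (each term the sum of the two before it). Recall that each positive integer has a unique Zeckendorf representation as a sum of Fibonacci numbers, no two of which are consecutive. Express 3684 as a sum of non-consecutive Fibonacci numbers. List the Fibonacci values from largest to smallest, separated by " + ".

2584 + 987 + 89 + 21 + 3

subtract 2584 from 3684: 1100 remains
subtract 987 from 1100: 113 remains
subtract 89 from 113: 24 remains
subtract 21 from 24: 3 remains
subtract 3 from 3: 0 remains
So 3684 = 2584 + 987 + 89 + 21 + 3, with no two terms consecutive in the sequence.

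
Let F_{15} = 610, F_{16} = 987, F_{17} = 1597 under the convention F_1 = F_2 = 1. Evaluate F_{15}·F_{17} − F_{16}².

610·1597 − 987² = 974170 − 974169 = 1. (Cassini's identity: F_{k−1}F_{k+1} − F_k² = (−1)^k.)

1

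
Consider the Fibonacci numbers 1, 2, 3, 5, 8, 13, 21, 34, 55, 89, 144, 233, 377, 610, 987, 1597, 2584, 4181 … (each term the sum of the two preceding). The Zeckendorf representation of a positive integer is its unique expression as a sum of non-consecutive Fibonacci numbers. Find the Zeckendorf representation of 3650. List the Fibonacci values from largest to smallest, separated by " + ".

2584 + 987 + 55 + 21 + 3

3650: greatest Fibonacci not exceeding it is 2584, leaving 1066
1066: greatest Fibonacci not exceeding it is 987, leaving 79
79: greatest Fibonacci not exceeding it is 55, leaving 24
24: greatest Fibonacci not exceeding it is 21, leaving 3
3: greatest Fibonacci not exceeding it is 3, leaving 0
So 3650 = 2584 + 987 + 55 + 21 + 3, with no two terms consecutive in the sequence.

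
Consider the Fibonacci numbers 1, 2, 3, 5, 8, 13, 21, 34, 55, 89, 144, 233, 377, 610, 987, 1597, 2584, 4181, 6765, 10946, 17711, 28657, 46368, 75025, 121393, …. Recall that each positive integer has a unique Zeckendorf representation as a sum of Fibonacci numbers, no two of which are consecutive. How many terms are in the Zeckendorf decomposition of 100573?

Repeatedly subtract the largest Fibonacci number that fits:
subtract 75025 from 100573: 25548 remains
subtract 17711 from 25548: 7837 remains
subtract 6765 from 7837: 1072 remains
subtract 987 from 1072: 85 remains
subtract 55 from 85: 30 remains
subtract 21 from 30: 9 remains
subtract 8 from 9: 1 remains
subtract 1 from 1: 0 remains
100573 = 75025 + 17711 + 6765 + 987 + 55 + 21 + 8 + 1, which has 8 terms.

8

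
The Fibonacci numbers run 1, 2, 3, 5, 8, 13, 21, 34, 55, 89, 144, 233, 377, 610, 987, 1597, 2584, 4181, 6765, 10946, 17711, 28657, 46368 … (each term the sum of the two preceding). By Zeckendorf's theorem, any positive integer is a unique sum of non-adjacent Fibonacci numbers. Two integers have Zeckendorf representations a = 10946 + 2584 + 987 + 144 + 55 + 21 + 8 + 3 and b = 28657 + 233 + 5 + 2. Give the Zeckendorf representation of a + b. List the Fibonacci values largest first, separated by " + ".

28657 + 10946 + 2584 + 987 + 377 + 89 + 5

The two numbers are 14748 and 28897, so their sum is 43645.
take 28657 (≤ 43645); 43645 − 28657 = 14988
take 10946 (≤ 14988); 14988 − 10946 = 4042
take 2584 (≤ 4042); 4042 − 2584 = 1458
take 987 (≤ 1458); 1458 − 987 = 471
take 377 (≤ 471); 471 − 377 = 94
take 89 (≤ 94); 94 − 89 = 5
take 5 (≤ 5); 5 − 5 = 0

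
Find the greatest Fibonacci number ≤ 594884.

514229

514229 ≤ 594884 < 832040, so the largest Fibonacci number not exceeding 594884 is 514229.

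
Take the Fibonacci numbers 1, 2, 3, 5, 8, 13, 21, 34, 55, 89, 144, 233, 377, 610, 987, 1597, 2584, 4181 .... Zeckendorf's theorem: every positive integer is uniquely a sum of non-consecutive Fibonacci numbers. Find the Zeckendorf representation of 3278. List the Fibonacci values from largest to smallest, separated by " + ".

take 2584 (≤ 3278); 3278 − 2584 = 694
take 610 (≤ 694); 694 − 610 = 84
take 55 (≤ 84); 84 − 55 = 29
take 21 (≤ 29); 29 − 21 = 8
take 8 (≤ 8); 8 − 8 = 0
So 3278 = 2584 + 610 + 55 + 21 + 8, with no two terms consecutive in the sequence.

2584 + 610 + 55 + 21 + 8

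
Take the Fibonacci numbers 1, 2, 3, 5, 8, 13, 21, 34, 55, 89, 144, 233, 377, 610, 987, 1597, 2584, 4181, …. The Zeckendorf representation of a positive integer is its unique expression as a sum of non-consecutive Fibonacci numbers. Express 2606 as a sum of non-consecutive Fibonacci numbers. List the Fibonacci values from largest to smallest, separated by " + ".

2584 + 21 + 1

Greedy algorithm:
2606 − 2584 = 22
22 − 21 = 1
1 − 1 = 0
So 2606 = 2584 + 21 + 1, with no two terms consecutive in the sequence.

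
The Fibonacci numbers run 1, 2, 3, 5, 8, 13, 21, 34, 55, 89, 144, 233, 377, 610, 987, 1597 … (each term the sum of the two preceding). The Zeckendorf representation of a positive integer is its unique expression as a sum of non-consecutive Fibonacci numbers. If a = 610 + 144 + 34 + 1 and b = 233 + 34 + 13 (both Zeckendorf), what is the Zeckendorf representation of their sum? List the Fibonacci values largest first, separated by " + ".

987 + 55 + 21 + 5 + 1

The two numbers are 789 and 280, so their sum is 1069.
1069 − 987 = 82
82 − 55 = 27
27 − 21 = 6
6 − 5 = 1
1 − 1 = 0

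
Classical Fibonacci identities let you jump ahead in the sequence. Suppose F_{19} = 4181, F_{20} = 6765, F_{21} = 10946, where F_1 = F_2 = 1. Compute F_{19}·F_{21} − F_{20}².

4181·10946 − 6765² = 45765226 − 45765225 = 1. (Cassini's identity: F_{k−1}F_{k+1} − F_k² = (−1)^k.)

1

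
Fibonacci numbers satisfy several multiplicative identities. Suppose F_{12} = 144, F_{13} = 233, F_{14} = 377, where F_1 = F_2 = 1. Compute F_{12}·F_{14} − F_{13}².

-1

144·377 − 233² = 54288 − 54289 = -1. (Cassini's identity: F_{k−1}F_{k+1} − F_k² = (−1)^k.)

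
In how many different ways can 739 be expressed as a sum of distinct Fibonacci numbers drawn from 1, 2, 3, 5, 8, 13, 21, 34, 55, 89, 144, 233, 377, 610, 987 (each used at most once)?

19

Starting from the Zeckendorf form and repeatedly splitting a term F_k into F_{k−1} + F_{k−2} (when neither is already used) reaches every representation.
739 = 610+89+34+5+1 = 610+89+34+3+2+1 = 610+89+21+13+5+1 = … (16 more), for 19 in all.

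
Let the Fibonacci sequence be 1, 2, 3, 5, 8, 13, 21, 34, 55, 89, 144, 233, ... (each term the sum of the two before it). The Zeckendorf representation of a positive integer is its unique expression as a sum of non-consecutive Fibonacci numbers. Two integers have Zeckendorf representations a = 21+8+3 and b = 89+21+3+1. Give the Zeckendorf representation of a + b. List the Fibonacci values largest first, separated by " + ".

The two numbers are 32 and 114, so their sum is 146.
Greedy algorithm:
subtract 144 from 146: 2 remains
subtract 2 from 2: 0 remains

144 + 2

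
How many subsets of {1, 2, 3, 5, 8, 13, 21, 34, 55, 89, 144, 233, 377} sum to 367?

12

367 = 233+89+34+8+3 = 233+89+34+8+2+1 = 233+89+21+13+8+3 = … (9 more), for 12 in all.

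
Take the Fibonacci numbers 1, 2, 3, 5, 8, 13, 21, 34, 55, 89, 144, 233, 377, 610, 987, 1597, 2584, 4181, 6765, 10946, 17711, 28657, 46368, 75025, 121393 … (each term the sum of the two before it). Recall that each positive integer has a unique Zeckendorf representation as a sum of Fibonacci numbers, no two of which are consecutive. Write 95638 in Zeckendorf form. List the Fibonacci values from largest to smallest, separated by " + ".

75025 + 17711 + 2584 + 233 + 55 + 21 + 8 + 1

Greedy algorithm:
95638: greatest Fibonacci not exceeding it is 75025, leaving 20613
20613: greatest Fibonacci not exceeding it is 17711, leaving 2902
2902: greatest Fibonacci not exceeding it is 2584, leaving 318
318: greatest Fibonacci not exceeding it is 233, leaving 85
85: greatest Fibonacci not exceeding it is 55, leaving 30
30: greatest Fibonacci not exceeding it is 21, leaving 9
9: greatest Fibonacci not exceeding it is 8, leaving 1
1: greatest Fibonacci not exceeding it is 1, leaving 0
So 95638 = 75025 + 17711 + 2584 + 233 + 55 + 21 + 8 + 1, with no two terms consecutive in the sequence.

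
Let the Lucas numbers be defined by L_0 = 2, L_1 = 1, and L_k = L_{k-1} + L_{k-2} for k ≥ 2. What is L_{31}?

3010349

Iterating the recurrence up to L_{23} = 64079 and L_{22} = 39603:
L_{24} = L_{23} + L_{22} = 64079 + 39603 = 103682
L_{25} = L_{24} + L_{23} = 103682 + 64079 = 167761
L_{26} = L_{25} + L_{24} = 167761 + 103682 = 271443
L_{27} = L_{26} + L_{25} = 271443 + 167761 = 439204
L_{28} = L_{27} + L_{26} = 439204 + 271443 = 710647
L_{29} = L_{28} + L_{27} = 710647 + 439204 = 1149851
L_{30} = L_{29} + L_{28} = 1149851 + 710647 = 1860498
L_{31} = L_{30} + L_{29} = 1860498 + 1149851 = 3010349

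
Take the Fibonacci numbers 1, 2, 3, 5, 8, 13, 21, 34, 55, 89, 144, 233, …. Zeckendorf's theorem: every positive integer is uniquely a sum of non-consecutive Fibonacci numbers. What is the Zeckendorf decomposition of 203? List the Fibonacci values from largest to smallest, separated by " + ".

144 + 55 + 3 + 1

Greedy algorithm:
203 − 144 = 59
59 − 55 = 4
4 − 3 = 1
1 − 1 = 0
So 203 = 144 + 55 + 3 + 1, with no two terms consecutive in the sequence.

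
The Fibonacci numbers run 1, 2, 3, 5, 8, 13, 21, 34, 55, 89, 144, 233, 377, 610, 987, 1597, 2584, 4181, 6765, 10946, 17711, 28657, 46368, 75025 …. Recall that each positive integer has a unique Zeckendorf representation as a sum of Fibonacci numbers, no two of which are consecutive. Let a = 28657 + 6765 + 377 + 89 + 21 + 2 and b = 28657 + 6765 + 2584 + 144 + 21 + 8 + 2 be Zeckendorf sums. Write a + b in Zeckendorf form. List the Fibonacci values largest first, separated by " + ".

46368 + 17711 + 6765 + 2584 + 610 + 34 + 13 + 5 + 2

The two numbers are 35911 and 38181, so their sum is 74092.
74092: greatest Fibonacci not exceeding it is 46368, leaving 27724
27724: greatest Fibonacci not exceeding it is 17711, leaving 10013
10013: greatest Fibonacci not exceeding it is 6765, leaving 3248
3248: greatest Fibonacci not exceeding it is 2584, leaving 664
664: greatest Fibonacci not exceeding it is 610, leaving 54
54: greatest Fibonacci not exceeding it is 34, leaving 20
20: greatest Fibonacci not exceeding it is 13, leaving 7
7: greatest Fibonacci not exceeding it is 5, leaving 2
2: greatest Fibonacci not exceeding it is 2, leaving 0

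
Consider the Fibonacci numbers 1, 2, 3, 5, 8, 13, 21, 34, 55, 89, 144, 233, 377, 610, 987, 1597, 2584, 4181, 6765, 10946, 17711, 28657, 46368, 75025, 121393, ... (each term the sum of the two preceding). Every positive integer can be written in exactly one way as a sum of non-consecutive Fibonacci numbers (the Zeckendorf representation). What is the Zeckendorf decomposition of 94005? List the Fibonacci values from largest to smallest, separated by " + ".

subtract 75025 from 94005: 18980 remains
subtract 17711 from 18980: 1269 remains
subtract 987 from 1269: 282 remains
subtract 233 from 282: 49 remains
subtract 34 from 49: 15 remains
subtract 13 from 15: 2 remains
subtract 2 from 2: 0 remains
So 94005 = 75025 + 17711 + 987 + 233 + 34 + 13 + 2, with no two terms consecutive in the sequence.

75025 + 17711 + 987 + 233 + 34 + 13 + 2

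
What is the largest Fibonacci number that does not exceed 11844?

10946 ≤ 11844 < 17711, so the largest Fibonacci number not exceeding 11844 is 10946.

10946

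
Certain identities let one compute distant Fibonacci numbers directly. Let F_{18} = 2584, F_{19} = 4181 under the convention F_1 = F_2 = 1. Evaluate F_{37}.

By the addition formula F_{m+n} = F_m F_{n+1} + F_{m−1} F_n with m=19, n=18: F_{37} = 4181·4181 + 2584·2584 = 17480761 + 6677056 = 24157817.

24157817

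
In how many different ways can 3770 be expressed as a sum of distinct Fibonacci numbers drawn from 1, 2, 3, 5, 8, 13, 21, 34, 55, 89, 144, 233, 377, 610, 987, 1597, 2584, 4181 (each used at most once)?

3770 = 2584+987+144+55 = 2584+987+144+34+21 = 2584+610+377+144+55 = 2584+987+144+34+13+8 = … (31 more), for 35 in all.

35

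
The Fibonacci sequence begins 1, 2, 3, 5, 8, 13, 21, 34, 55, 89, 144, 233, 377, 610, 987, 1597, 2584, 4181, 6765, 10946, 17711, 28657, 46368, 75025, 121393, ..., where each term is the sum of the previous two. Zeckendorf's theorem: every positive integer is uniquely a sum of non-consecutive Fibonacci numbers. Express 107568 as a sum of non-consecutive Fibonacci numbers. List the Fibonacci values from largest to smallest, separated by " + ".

107568 − 75025 = 32543
32543 − 28657 = 3886
3886 − 2584 = 1302
1302 − 987 = 315
315 − 233 = 82
82 − 55 = 27
27 − 21 = 6
6 − 5 = 1
1 − 1 = 0
So 107568 = 75025 + 28657 + 2584 + 987 + 233 + 55 + 21 + 5 + 1, with no two terms consecutive in the sequence.

75025 + 28657 + 2584 + 987 + 233 + 55 + 21 + 5 + 1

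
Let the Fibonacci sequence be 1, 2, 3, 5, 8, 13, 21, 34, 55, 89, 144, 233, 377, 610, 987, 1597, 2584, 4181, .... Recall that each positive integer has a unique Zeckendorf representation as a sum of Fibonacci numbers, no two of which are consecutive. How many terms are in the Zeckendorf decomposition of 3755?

6

2584 ≤ 3755 < 4181, so take 2584; remainder 1171
987 ≤ 1171 < 1597, so take 987; remainder 184
144 ≤ 184 < 233, so take 144; remainder 40
34 ≤ 40 < 55, so take 34; remainder 6
5 ≤ 6 < 8, so take 5; remainder 1
1 ≤ 1 < 2, so take 1; remainder 0
3755 = 2584 + 987 + 144 + 34 + 5 + 1, which has 6 terms.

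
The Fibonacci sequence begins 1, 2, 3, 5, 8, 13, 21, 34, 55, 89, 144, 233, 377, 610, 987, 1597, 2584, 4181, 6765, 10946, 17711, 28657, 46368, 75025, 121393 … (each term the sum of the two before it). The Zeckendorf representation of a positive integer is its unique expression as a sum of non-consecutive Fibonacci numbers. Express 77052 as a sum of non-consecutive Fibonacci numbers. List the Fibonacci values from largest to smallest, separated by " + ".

75025 + 1597 + 377 + 34 + 13 + 5 + 1

Repeatedly subtract the largest Fibonacci number that fits:
largest Fibonacci ≤ 77052 is 75025; 77052 − 75025 = 2027
largest Fibonacci ≤ 2027 is 1597; 2027 − 1597 = 430
largest Fibonacci ≤ 430 is 377; 430 − 377 = 53
largest Fibonacci ≤ 53 is 34; 53 − 34 = 19
largest Fibonacci ≤ 19 is 13; 19 − 13 = 6
largest Fibonacci ≤ 6 is 5; 6 − 5 = 1
largest Fibonacci ≤ 1 is 1; 1 − 1 = 0
So 77052 = 75025 + 1597 + 377 + 34 + 13 + 5 + 1, with no two terms consecutive in the sequence.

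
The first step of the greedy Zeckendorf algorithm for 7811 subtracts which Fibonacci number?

6765

6765 ≤ 7811 < 10946, so the largest Fibonacci number not exceeding 7811 is 6765.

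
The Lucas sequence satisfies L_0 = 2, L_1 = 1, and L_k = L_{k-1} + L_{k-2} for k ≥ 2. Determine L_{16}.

Iterating the recurrence up to L_{11} = 199 and L_{10} = 123:
L_{12} = L_{11} + L_{10} = 199 + 123 = 322
L_{13} = L_{12} + L_{11} = 322 + 199 = 521
L_{14} = L_{13} + L_{12} = 521 + 322 = 843
L_{15} = L_{14} + L_{13} = 843 + 521 = 1364
L_{16} = L_{15} + L_{14} = 1364 + 843 = 2207

2207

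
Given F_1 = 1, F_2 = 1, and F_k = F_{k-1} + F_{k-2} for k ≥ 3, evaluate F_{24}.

46368

Iterating the recurrence up to F_{19} = 4181 and F_{18} = 2584:
F_{20} = F_{19} + F_{18} = 4181 + 2584 = 6765
F_{21} = F_{20} + F_{19} = 6765 + 4181 = 10946
F_{22} = F_{21} + F_{20} = 10946 + 6765 = 17711
F_{23} = F_{22} + F_{21} = 17711 + 10946 = 28657
F_{24} = F_{23} + F_{22} = 28657 + 17711 = 46368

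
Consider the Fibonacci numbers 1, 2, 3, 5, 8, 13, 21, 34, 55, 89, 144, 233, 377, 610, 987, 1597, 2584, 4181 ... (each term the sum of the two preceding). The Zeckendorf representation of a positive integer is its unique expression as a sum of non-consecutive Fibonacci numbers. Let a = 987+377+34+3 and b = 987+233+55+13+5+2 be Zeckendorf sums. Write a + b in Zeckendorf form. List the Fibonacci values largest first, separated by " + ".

2584 + 89 + 21 + 2

The two numbers are 1401 and 1295, so their sum is 2696.
2584 ≤ 2696 < 4181, so take 2584; remainder 112
89 ≤ 112 < 144, so take 89; remainder 23
21 ≤ 23 < 34, so take 21; remainder 2
2 ≤ 2 < 3, so take 2; remainder 0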